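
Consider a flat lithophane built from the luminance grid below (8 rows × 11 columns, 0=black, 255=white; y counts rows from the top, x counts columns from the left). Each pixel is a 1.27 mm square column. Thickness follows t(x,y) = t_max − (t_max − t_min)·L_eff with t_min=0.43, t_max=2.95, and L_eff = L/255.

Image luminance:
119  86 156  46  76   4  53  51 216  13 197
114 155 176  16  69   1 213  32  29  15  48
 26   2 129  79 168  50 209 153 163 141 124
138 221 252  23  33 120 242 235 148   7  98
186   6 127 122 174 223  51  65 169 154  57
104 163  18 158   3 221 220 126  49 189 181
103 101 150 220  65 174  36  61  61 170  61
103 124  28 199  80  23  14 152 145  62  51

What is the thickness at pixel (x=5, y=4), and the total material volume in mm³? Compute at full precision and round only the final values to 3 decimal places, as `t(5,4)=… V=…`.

span = t_max - t_min = 2.95 - 0.43 = 2.520
L(5,4) = 223, L_eff = 223/255 = 0.874510
t(5,4) = 2.95 - 2.520·0.874510 = 0.746
Σt over all 8·11 pixels = 70031/425 ≈ 164.7788235
V = pitch²·Σt = 1.27²·70031/425 = 265.772

t(5,4)=0.746 V=265.772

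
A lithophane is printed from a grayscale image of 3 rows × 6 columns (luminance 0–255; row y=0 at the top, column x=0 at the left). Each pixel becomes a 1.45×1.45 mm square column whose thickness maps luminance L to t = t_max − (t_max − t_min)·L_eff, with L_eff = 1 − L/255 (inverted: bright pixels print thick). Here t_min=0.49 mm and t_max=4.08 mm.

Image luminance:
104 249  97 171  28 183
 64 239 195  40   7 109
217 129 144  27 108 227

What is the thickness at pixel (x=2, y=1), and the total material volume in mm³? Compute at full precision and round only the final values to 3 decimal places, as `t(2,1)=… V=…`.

t(2,1)=3.235 V=87.749

span = t_max - t_min = 4.08 - 0.49 = 3.590
L(2,1) = 195, L_eff = 1 - 195/255 = 0.235294 (inverted)
t(2,1) = 4.08 - 3.590·0.235294 = 3.235
Σt over all 3·6 pixels = 266063/6375 ≈ 41.7353725
V = pitch²·Σt = 1.45²·266063/6375 = 87.749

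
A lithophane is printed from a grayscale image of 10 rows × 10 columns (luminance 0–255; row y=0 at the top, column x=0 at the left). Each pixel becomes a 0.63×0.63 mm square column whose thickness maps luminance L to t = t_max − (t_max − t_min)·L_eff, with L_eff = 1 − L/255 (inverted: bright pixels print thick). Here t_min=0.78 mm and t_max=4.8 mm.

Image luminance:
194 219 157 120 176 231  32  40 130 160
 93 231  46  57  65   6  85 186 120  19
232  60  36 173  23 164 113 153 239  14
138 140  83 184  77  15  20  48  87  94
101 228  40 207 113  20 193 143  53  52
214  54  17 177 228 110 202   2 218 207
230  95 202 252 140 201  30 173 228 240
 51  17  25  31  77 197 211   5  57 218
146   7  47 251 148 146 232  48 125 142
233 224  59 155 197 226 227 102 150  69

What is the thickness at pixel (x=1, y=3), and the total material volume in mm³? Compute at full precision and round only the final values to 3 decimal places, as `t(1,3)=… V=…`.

span = t_max - t_min = 4.8 - 0.78 = 4.020
L(1,3) = 140, L_eff = 1 - 140/255 = 0.450980 (inverted)
t(1,3) = 4.8 - 4.020·0.450980 = 2.987
Σt over all 10·10 pixels = 1179251/4250 ≈ 277.4708235
V = pitch²·Σt = 0.63²·1179251/4250 = 110.128

t(1,3)=2.987 V=110.128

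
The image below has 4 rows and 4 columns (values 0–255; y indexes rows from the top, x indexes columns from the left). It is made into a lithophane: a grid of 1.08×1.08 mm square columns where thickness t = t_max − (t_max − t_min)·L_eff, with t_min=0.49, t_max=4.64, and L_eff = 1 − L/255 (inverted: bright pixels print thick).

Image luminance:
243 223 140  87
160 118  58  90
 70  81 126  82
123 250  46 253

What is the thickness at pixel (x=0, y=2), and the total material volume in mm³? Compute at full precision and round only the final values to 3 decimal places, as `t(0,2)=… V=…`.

t(0,2)=1.629 V=49.957

span = t_max - t_min = 4.64 - 0.49 = 4.150
L(0,2) = 70, L_eff = 1 - 70/255 = 0.725490 (inverted)
t(0,2) = 4.64 - 4.150·0.725490 = 1.629
Σt over all 4·4 pixels = 109217/2550 ≈ 42.8301961
V = pitch²·Σt = 1.08²·109217/2550 = 49.957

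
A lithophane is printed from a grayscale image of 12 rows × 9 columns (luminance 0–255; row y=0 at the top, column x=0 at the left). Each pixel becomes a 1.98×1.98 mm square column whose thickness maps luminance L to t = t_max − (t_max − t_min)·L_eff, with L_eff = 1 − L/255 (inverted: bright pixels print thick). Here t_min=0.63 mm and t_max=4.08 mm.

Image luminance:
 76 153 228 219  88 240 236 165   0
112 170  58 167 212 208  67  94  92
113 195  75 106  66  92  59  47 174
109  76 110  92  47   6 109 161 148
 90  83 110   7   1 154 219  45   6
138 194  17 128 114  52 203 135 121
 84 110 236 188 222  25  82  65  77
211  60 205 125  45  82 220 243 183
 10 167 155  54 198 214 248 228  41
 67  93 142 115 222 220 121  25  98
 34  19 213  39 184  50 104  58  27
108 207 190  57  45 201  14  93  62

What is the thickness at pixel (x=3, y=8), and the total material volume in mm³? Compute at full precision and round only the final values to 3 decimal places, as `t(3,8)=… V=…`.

span = t_max - t_min = 4.08 - 0.63 = 3.450
L(3,8) = 54, L_eff = 1 - 54/255 = 0.788235 (inverted)
t(3,8) = 4.08 - 3.450·0.788235 = 1.361
Σt over all 12·9 pixels = 409447/1700 ≈ 240.8511765
V = pitch²·Σt = 1.98²·409447/1700 = 944.233

t(3,8)=1.361 V=944.233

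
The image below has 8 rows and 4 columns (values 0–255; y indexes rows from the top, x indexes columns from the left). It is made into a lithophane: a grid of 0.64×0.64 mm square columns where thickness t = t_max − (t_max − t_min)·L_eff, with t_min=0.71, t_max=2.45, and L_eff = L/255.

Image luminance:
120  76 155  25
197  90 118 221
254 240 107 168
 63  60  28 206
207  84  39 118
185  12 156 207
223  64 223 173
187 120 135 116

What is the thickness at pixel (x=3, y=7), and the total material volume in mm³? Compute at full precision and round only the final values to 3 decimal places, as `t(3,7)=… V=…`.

span = t_max - t_min = 2.45 - 0.71 = 1.740
L(3,7) = 116, L_eff = 116/255 = 0.454902
t(3,7) = 2.45 - 1.740·0.454902 = 1.658
Σt over all 8·4 pixels = 206267/4250 ≈ 48.5334118
V = pitch²·Σt = 0.64²·206267/4250 = 19.879

t(3,7)=1.658 V=19.879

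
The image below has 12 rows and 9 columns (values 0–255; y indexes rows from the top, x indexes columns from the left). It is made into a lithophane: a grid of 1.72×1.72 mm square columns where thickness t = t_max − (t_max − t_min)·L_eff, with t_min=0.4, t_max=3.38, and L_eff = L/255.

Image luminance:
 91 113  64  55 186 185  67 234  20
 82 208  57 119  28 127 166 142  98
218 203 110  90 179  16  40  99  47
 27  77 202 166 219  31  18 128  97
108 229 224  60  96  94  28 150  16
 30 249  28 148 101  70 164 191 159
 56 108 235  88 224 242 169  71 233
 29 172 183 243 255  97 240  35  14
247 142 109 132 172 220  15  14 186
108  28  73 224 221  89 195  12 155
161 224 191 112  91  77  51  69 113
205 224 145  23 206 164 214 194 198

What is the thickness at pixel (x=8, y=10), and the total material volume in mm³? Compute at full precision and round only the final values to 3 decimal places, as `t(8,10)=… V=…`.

t(8,10)=2.059 V=601.034

span = t_max - t_min = 3.38 - 0.4 = 2.980
L(8,10) = 113, L_eff = 113/255 = 0.443137
t(8,10) = 3.38 - 2.980·0.443137 = 2.059
Σt over all 12·9 pixels = 1295156/6375 ≈ 203.1617255
V = pitch²·Σt = 1.72²·1295156/6375 = 601.034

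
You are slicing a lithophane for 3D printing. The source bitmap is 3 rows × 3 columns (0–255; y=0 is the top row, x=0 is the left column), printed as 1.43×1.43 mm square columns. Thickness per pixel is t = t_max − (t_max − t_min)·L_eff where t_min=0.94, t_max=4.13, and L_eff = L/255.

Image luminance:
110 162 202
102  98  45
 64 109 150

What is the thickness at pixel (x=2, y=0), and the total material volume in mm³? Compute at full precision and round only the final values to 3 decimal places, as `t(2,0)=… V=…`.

span = t_max - t_min = 4.13 - 0.94 = 3.190
L(2,0) = 202, L_eff = 202/255 = 0.792157
t(2,0) = 4.13 - 3.190·0.792157 = 1.603
Σt over all 3·3 pixels = 615437/25500 ≈ 24.1347843
V = pitch²·Σt = 1.43²·615437/25500 = 49.353

t(2,0)=1.603 V=49.353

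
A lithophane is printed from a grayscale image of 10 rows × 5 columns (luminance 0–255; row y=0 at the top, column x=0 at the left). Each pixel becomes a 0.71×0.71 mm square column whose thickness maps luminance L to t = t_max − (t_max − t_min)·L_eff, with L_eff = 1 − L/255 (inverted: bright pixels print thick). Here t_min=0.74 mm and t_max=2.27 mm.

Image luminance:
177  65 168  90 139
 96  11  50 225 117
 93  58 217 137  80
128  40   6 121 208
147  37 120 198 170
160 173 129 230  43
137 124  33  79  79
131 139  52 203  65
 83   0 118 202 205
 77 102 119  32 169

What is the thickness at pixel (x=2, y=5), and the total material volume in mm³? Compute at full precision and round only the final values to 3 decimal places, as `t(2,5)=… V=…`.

span = t_max - t_min = 2.27 - 0.74 = 1.530
L(2,5) = 129, L_eff = 1 - 129/255 = 0.494118 (inverted)
t(2,5) = 2.27 - 1.530·0.494118 = 1.514
Σt over all 10·5 pixels = 71.692
V = pitch²·Σt = 0.71²·71.692 = 36.140

t(2,5)=1.514 V=36.140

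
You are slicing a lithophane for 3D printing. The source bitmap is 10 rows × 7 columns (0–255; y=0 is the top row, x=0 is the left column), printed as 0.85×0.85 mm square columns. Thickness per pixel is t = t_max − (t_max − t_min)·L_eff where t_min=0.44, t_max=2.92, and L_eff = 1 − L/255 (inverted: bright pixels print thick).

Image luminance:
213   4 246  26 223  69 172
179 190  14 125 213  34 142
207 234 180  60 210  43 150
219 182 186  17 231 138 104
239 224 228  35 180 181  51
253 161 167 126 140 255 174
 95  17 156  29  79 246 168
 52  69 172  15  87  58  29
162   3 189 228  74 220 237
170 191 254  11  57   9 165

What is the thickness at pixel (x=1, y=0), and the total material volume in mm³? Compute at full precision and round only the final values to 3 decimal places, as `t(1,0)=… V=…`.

span = t_max - t_min = 2.92 - 0.44 = 2.480
L(1,0) = 4, L_eff = 1 - 4/255 = 0.984314 (inverted)
t(1,0) = 2.92 - 2.480·0.984314 = 0.479
Σt over all 10·7 pixels = 795704/6375 ≈ 124.8163137
V = pitch²·Σt = 0.85²·795704/6375 = 90.180

t(1,0)=0.479 V=90.180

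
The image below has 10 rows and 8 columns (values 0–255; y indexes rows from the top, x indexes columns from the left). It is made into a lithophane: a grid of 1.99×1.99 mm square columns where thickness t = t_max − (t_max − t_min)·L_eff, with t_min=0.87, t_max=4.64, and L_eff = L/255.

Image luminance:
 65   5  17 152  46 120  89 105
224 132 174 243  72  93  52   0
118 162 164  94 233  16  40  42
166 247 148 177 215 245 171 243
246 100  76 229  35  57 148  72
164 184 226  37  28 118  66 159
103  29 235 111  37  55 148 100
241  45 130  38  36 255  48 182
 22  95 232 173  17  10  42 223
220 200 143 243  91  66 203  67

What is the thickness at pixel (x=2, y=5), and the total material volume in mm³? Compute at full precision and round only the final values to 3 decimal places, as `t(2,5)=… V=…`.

t(2,5)=1.299 V=893.005

span = t_max - t_min = 4.64 - 0.87 = 3.770
L(2,5) = 226, L_eff = 226/255 = 0.886275
t(2,5) = 4.64 - 3.770·0.886275 = 1.299
Σt over all 10·8 pixels = 383351/1700 ≈ 225.5005882
V = pitch²·Σt = 1.99²·383351/1700 = 893.005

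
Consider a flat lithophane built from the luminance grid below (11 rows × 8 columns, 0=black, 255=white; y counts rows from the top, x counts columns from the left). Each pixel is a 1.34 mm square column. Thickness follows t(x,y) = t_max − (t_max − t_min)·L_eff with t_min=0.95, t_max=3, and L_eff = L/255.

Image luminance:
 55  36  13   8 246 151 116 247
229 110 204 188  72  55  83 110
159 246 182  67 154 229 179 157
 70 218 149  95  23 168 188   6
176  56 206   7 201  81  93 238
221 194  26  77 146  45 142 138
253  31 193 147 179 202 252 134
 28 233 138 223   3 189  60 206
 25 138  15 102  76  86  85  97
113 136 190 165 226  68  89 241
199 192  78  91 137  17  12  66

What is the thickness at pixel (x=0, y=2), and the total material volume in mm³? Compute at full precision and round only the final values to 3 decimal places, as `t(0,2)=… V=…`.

span = t_max - t_min = 3 - 0.95 = 2.050
L(0,2) = 159, L_eff = 159/255 = 0.623529
t(0,2) = 3 - 2.050·0.623529 = 1.722
Σt over all 11·8 pixels = 35201/204 ≈ 172.5539216
V = pitch²·Σt = 1.34²·35201/204 = 309.838

t(0,2)=1.722 V=309.838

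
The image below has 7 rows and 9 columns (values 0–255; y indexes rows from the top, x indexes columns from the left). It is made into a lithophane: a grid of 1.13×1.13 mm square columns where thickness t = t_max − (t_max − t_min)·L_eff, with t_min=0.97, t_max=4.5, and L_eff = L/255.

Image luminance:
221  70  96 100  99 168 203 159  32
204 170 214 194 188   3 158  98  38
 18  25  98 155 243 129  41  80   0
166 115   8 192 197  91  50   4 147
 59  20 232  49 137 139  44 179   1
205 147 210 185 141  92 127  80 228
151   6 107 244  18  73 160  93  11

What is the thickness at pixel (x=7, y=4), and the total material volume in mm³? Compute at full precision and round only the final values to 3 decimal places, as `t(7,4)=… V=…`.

t(7,4)=2.022 V=232.752

span = t_max - t_min = 4.5 - 0.97 = 3.530
L(7,4) = 179, L_eff = 179/255 = 0.701961
t(7,4) = 4.5 - 3.530·0.701961 = 2.022
Σt over all 7·9 pixels = 2324057/12750 ≈ 182.2789804
V = pitch²·Σt = 1.13²·2324057/12750 = 232.752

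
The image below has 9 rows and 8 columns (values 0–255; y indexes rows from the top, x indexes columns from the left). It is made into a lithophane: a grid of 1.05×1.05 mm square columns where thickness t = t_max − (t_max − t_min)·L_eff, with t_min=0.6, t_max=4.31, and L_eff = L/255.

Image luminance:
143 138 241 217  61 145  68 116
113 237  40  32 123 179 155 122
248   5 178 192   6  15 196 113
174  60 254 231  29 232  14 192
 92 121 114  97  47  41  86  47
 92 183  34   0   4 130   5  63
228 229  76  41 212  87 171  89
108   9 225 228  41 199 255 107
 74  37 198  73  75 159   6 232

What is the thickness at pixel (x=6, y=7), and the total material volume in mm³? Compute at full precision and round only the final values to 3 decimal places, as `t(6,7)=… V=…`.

t(6,7)=0.600 V=204.438

span = t_max - t_min = 4.31 - 0.6 = 3.710
L(6,7) = 255, L_eff = 255/255 = 1.000000
t(6,7) = 4.31 - 3.710·1.000000 = 0.600
Σt over all 9·8 pixels = 1182124/6375 ≈ 185.4312157
V = pitch²·Σt = 1.05²·1182124/6375 = 204.438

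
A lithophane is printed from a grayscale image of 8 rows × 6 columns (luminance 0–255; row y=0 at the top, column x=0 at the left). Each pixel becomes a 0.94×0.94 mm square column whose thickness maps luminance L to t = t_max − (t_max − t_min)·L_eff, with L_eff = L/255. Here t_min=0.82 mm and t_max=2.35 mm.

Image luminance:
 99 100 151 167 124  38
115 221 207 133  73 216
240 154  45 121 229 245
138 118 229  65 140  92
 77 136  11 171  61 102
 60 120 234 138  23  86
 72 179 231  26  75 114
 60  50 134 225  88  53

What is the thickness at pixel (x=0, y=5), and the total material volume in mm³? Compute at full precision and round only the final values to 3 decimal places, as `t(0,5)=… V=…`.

t(0,5)=1.990 V=67.935

span = t_max - t_min = 2.35 - 0.82 = 1.530
L(0,5) = 60, L_eff = 60/255 = 0.235294
t(0,5) = 2.35 - 1.530·0.235294 = 1.990
Σt over all 8·6 pixels = 76.884
V = pitch²·Σt = 0.94²·76.884 = 67.935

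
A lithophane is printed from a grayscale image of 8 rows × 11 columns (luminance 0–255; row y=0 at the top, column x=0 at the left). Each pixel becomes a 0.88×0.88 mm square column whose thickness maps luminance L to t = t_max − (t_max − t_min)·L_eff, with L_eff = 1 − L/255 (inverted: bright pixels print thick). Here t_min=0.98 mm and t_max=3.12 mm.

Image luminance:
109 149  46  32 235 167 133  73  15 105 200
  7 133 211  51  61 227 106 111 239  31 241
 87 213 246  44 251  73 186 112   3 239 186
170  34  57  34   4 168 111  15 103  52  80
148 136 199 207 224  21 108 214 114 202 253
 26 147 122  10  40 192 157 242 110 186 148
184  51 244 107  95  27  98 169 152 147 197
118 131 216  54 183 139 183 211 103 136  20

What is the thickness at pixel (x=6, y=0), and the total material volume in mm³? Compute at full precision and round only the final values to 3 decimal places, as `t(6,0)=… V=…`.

span = t_max - t_min = 3.12 - 0.98 = 2.140
L(6,0) = 133, L_eff = 1 - 133/255 = 0.478431 (inverted)
t(6,0) = 3.12 - 2.140·0.478431 = 2.096
Σt over all 8·11 pixels = 2310907/12750 ≈ 181.2476078
V = pitch²·Σt = 0.88²·2310907/12750 = 140.358

t(6,0)=2.096 V=140.358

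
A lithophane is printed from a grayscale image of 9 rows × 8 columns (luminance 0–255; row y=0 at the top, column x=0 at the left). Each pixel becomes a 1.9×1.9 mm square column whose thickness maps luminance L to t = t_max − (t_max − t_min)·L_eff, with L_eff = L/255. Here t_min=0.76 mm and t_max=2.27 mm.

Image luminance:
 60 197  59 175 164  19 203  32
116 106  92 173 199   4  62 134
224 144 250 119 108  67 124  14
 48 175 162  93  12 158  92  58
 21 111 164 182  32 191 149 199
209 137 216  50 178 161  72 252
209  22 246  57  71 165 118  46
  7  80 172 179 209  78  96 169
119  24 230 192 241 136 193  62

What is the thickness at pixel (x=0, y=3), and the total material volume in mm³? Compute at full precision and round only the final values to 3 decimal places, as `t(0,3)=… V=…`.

t(0,3)=1.986 V=395.745

span = t_max - t_min = 2.27 - 0.76 = 1.510
L(0,3) = 48, L_eff = 48/255 = 0.188235
t(0,3) = 2.27 - 1.510·0.188235 = 1.986
Σt over all 9·8 pixels = 698858/6375 ≈ 109.6247843
V = pitch²·Σt = 1.9²·698858/6375 = 395.745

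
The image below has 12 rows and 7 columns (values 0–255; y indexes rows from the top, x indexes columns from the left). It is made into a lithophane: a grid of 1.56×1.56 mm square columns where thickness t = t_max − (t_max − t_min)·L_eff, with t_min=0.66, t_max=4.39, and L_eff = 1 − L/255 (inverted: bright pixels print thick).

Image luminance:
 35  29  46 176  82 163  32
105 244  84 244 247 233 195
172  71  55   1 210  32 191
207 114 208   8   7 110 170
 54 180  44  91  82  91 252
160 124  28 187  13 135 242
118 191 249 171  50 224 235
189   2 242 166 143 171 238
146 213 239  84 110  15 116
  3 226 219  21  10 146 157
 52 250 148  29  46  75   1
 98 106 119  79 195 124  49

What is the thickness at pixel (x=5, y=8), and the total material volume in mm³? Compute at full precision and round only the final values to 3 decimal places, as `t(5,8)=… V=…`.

span = t_max - t_min = 4.39 - 0.66 = 3.730
L(5,8) = 15, L_eff = 1 - 15/255 = 0.941176 (inverted)
t(5,8) = 4.39 - 3.730·0.941176 = 0.879
Σt over all 12·7 pixels = 5374607/25500 ≈ 210.7689020
V = pitch²·Σt = 1.56²·5374607/25500 = 512.927

t(5,8)=0.879 V=512.927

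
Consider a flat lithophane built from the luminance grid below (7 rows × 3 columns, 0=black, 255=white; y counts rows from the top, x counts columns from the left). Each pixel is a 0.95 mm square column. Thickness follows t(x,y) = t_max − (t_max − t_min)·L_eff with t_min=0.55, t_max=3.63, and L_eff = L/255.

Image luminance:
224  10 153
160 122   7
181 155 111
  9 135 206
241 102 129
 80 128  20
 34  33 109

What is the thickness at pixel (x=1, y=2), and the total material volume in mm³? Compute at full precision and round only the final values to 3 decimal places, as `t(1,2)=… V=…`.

t(1,2)=1.758 V=43.192

span = t_max - t_min = 3.63 - 0.55 = 3.080
L(1,2) = 155, L_eff = 155/255 = 0.607843
t(1,2) = 3.63 - 3.080·0.607843 = 1.758
Σt over all 7·3 pixels = 406791/8500 ≈ 47.8577647
V = pitch²·Σt = 0.95²·406791/8500 = 43.192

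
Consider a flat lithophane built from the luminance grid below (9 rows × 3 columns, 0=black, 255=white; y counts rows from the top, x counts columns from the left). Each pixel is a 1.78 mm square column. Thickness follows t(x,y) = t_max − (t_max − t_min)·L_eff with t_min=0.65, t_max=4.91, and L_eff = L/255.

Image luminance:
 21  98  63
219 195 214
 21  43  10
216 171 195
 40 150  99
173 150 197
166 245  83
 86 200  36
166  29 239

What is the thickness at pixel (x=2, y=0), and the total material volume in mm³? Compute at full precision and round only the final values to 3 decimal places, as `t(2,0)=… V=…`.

t(2,0)=3.858 V=233.453

span = t_max - t_min = 4.91 - 0.65 = 4.260
L(2,0) = 63, L_eff = 63/255 = 0.247059
t(2,0) = 4.91 - 4.260·0.247059 = 3.858
Σt over all 9·3 pixels = 125259/1700 ≈ 73.6817647
V = pitch²·Σt = 1.78²·125259/1700 = 233.453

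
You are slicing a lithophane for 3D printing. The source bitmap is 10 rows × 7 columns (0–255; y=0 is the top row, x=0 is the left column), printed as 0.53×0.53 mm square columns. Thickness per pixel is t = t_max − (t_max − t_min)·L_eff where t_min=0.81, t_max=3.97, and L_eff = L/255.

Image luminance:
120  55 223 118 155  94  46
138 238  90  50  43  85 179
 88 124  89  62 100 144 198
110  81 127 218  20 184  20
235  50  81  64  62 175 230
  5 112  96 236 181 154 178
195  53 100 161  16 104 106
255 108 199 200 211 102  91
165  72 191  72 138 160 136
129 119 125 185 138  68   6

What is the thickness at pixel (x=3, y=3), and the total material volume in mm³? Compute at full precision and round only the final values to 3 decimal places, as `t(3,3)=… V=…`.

span = t_max - t_min = 3.97 - 0.81 = 3.160
L(3,3) = 218, L_eff = 218/255 = 0.854902
t(3,3) = 3.97 - 3.160·0.854902 = 1.269
Σt over all 10·7 pixels = 2174471/12750 ≈ 170.5467451
V = pitch²·Σt = 0.53²·2174471/12750 = 47.907

t(3,3)=1.269 V=47.907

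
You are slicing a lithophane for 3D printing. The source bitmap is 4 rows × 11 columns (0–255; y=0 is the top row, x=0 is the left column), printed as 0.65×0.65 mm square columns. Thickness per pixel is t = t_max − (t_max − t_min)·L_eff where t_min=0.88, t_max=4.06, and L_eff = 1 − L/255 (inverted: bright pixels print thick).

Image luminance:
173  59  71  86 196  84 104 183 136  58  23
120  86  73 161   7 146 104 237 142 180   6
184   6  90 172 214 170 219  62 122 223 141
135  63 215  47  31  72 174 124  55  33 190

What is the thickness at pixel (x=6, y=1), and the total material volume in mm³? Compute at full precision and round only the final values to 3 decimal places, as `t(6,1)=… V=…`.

t(6,1)=2.177 V=43.636

span = t_max - t_min = 4.06 - 0.88 = 3.180
L(6,1) = 104, L_eff = 1 - 104/255 = 0.592157 (inverted)
t(6,1) = 4.06 - 3.180·0.592157 = 2.177
Σt over all 4·11 pixels = 438941/4250 ≈ 103.2802353
V = pitch²·Σt = 0.65²·438941/4250 = 43.636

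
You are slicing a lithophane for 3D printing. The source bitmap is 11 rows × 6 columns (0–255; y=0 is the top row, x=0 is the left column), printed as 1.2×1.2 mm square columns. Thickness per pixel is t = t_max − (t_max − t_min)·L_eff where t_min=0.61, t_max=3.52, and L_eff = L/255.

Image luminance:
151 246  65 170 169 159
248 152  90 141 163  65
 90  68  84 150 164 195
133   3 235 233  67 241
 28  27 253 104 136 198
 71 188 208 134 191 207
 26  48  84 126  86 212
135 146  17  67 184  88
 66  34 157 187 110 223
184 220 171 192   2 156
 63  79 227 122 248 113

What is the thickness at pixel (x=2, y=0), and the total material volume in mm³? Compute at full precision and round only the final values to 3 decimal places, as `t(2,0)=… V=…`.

t(2,0)=2.778 V=186.644

span = t_max - t_min = 3.52 - 0.61 = 2.910
L(2,0) = 65, L_eff = 65/255 = 0.254902
t(2,0) = 3.52 - 2.910·0.254902 = 2.778
Σt over all 11·6 pixels = 55086/425 ≈ 129.6141176
V = pitch²·Σt = 1.2²·55086/425 = 186.644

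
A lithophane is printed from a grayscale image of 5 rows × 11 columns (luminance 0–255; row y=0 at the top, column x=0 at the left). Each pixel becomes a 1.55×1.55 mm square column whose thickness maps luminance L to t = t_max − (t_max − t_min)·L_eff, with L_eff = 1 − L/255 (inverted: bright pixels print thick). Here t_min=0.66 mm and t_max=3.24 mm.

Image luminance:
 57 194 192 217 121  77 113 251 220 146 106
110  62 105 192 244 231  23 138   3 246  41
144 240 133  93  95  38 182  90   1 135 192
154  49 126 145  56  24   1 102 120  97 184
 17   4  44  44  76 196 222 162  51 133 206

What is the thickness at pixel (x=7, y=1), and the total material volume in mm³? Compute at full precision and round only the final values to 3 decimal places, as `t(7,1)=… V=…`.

t(7,1)=2.056 V=248.735

span = t_max - t_min = 3.24 - 0.66 = 2.580
L(7,1) = 138, L_eff = 1 - 138/255 = 0.458824 (inverted)
t(7,1) = 3.24 - 2.580·0.458824 = 2.056
Σt over all 5·11 pixels = 44001/425 ≈ 103.5317647
V = pitch²·Σt = 1.55²·44001/425 = 248.735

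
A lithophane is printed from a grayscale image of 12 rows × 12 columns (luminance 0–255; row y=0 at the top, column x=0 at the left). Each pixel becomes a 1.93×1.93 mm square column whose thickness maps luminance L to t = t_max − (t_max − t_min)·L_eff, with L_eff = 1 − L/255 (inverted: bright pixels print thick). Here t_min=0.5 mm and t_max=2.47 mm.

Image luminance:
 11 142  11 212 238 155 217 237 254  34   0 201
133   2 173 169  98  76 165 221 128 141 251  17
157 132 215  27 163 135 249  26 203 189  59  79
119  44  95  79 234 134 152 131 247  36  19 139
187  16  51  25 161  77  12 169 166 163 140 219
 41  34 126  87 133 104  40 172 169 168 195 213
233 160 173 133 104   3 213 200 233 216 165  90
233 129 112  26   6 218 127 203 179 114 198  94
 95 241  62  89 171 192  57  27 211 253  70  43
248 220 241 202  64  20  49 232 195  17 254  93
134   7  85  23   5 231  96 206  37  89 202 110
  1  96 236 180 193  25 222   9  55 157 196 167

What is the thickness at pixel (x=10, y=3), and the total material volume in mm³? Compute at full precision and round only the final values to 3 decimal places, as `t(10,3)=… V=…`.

span = t_max - t_min = 2.47 - 0.5 = 1.970
L(10,3) = 19, L_eff = 1 - 19/255 = 0.925490 (inverted)
t(10,3) = 2.47 - 1.970·0.925490 = 0.647
Σt over all 12·12 pixels = 326867/1500 ≈ 217.9113333
V = pitch²·Σt = 1.93²·326867/1500 = 811.698

t(10,3)=0.647 V=811.698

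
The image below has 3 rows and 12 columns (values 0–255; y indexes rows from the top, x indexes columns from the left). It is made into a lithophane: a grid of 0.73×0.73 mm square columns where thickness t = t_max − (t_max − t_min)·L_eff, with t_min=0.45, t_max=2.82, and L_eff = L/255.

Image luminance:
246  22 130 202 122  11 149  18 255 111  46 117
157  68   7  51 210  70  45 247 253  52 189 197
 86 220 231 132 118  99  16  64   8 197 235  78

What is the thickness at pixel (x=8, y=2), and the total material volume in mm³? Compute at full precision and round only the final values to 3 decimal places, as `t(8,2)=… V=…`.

span = t_max - t_min = 2.82 - 0.45 = 2.370
L(8,2) = 8, L_eff = 8/255 = 0.031373
t(8,2) = 2.82 - 2.370·0.031373 = 2.746
Σt over all 3·12 pixels = 510659/8500 ≈ 60.0775294
V = pitch²·Σt = 0.73²·510659/8500 = 32.015

t(8,2)=2.746 V=32.015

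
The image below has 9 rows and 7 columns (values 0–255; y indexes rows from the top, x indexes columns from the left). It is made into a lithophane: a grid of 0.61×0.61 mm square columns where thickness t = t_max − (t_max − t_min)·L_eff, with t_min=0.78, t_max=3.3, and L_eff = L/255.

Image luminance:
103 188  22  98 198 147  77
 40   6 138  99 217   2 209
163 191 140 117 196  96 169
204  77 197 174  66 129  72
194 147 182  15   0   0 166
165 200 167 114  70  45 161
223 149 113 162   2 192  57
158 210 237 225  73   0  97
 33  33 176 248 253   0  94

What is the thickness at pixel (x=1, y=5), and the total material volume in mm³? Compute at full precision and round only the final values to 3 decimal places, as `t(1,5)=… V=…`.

t(1,5)=1.324 V=48.324

span = t_max - t_min = 3.3 - 0.78 = 2.520
L(1,5) = 200, L_eff = 200/255 = 0.784314
t(1,5) = 3.3 - 2.520·0.784314 = 1.324
Σt over all 9·7 pixels = 551943/4250 ≈ 129.8689412
V = pitch²·Σt = 0.61²·551943/4250 = 48.324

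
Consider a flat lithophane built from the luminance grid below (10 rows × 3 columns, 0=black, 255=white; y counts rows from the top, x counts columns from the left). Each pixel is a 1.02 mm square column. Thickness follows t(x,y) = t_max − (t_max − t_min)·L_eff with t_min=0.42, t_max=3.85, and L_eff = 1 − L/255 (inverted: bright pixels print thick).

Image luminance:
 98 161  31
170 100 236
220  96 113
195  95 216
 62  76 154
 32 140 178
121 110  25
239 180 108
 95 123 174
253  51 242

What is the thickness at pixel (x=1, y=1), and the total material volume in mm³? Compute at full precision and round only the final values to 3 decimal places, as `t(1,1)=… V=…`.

t(1,1)=1.765 V=70.402

span = t_max - t_min = 3.85 - 0.42 = 3.430
L(1,1) = 100, L_eff = 1 - 100/255 = 0.607843 (inverted)
t(1,1) = 3.85 - 3.430·0.607843 = 1.765
Σt over all 10·3 pixels = 862771/12750 ≈ 67.6683137
V = pitch²·Σt = 1.02²·862771/12750 = 70.402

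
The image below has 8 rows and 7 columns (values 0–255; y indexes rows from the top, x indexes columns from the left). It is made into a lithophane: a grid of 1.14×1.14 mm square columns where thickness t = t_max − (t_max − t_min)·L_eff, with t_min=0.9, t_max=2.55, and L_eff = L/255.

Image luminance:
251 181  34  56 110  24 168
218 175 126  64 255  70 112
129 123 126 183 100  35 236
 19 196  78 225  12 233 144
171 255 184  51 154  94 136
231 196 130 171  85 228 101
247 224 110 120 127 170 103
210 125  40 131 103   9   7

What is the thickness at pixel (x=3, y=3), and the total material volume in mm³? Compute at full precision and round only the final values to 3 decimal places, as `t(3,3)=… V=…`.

t(3,3)=1.094 V=121.707

span = t_max - t_min = 2.55 - 0.9 = 1.650
L(3,3) = 225, L_eff = 225/255 = 0.882353
t(3,3) = 2.55 - 1.650·0.882353 = 1.094
Σt over all 8·7 pixels = 39801/425 ≈ 93.6494118
V = pitch²·Σt = 1.14²·39801/425 = 121.707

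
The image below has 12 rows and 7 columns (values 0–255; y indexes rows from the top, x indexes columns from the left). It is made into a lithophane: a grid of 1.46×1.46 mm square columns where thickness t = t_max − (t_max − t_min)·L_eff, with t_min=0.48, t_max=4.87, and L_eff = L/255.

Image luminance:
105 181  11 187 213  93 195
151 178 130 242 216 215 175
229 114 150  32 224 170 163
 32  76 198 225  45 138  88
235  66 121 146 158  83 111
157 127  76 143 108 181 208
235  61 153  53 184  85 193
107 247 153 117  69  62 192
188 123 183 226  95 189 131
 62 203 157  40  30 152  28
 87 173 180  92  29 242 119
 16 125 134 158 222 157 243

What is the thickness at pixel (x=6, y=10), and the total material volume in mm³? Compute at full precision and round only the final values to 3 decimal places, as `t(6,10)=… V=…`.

t(6,10)=2.821 V=439.301

span = t_max - t_min = 4.87 - 0.48 = 4.390
L(6,10) = 119, L_eff = 119/255 = 0.466667
t(6,10) = 4.87 - 4.390·0.466667 = 2.821
Σt over all 12·7 pixels = 5255291/25500 ≈ 206.0898431
V = pitch²·Σt = 1.46²·5255291/25500 = 439.301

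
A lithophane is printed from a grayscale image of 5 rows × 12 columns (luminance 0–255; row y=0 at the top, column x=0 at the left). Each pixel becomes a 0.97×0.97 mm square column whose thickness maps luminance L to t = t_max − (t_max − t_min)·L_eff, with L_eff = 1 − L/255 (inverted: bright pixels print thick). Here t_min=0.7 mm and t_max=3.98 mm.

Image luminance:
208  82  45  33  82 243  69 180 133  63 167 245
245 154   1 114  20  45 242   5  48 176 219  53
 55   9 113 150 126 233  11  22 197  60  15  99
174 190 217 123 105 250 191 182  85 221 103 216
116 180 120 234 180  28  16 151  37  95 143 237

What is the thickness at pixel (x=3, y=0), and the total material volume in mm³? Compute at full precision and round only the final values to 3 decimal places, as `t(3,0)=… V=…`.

t(3,0)=1.124 V=130.965

span = t_max - t_min = 3.98 - 0.7 = 3.280
L(3,0) = 33, L_eff = 1 - 33/255 = 0.870588 (inverted)
t(3,0) = 3.98 - 3.280·0.870588 = 1.124
Σt over all 5·12 pixels = 887342/6375 ≈ 139.1909020
V = pitch²·Σt = 0.97²·887342/6375 = 130.965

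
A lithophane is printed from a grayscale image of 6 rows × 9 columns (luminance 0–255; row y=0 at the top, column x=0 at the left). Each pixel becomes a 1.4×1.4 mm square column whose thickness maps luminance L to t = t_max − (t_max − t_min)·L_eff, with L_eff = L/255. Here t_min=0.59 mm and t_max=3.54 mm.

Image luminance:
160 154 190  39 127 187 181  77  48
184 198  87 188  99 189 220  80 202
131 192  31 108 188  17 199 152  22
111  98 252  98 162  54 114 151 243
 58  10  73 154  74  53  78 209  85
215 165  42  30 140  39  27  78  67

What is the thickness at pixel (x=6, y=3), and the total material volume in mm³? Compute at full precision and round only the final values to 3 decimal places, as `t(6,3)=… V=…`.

span = t_max - t_min = 3.54 - 0.59 = 2.950
L(6,3) = 114, L_eff = 114/255 = 0.447059
t(6,3) = 3.54 - 2.950·0.447059 = 2.221
Σt over all 6·9 pixels = 294823/2550 ≈ 115.6168627
V = pitch²·Σt = 1.4²·294823/2550 = 226.609

t(6,3)=2.221 V=226.609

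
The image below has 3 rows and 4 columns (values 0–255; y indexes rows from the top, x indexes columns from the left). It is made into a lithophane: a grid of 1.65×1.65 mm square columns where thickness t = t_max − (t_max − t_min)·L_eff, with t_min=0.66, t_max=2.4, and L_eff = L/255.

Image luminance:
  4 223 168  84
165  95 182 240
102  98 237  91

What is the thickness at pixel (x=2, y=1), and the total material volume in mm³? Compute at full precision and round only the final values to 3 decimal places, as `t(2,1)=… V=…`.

t(2,1)=1.158 V=47.031

span = t_max - t_min = 2.4 - 0.66 = 1.740
L(2,1) = 182, L_eff = 182/255 = 0.713725
t(2,1) = 2.4 - 1.740·0.713725 = 1.158
Σt over all 3·4 pixels = 73419/4250 ≈ 17.2750588
V = pitch²·Σt = 1.65²·73419/4250 = 47.031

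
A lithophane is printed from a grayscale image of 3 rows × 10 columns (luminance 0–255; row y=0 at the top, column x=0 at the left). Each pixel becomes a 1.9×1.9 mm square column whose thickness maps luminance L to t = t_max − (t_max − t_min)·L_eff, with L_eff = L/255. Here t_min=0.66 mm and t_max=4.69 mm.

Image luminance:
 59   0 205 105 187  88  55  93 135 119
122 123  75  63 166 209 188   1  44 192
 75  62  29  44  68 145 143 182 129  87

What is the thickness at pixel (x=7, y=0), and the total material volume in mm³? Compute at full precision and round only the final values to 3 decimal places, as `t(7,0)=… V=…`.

span = t_max - t_min = 4.69 - 0.66 = 4.030
L(7,0) = 93, L_eff = 93/255 = 0.364706
t(7,0) = 4.69 - 4.030·0.364706 = 3.220
Σt over all 3·10 pixels = 2301071/25500 ≈ 90.2380784
V = pitch²·Σt = 1.9²·2301071/25500 = 325.759

t(7,0)=3.220 V=325.759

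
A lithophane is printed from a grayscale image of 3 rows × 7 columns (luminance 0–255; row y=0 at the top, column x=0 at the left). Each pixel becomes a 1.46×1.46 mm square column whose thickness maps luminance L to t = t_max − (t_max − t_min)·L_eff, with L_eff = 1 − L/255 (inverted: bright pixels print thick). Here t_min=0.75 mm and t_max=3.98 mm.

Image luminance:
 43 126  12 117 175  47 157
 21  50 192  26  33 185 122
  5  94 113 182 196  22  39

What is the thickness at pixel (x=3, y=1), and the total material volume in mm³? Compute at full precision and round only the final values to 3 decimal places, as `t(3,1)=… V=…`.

t(3,1)=1.079 V=86.412

span = t_max - t_min = 3.98 - 0.75 = 3.230
L(3,1) = 26, L_eff = 1 - 26/255 = 0.898039 (inverted)
t(3,1) = 3.98 - 3.230·0.898039 = 1.079
Σt over all 3·7 pixels = 15202/375 ≈ 40.5386667
V = pitch²·Σt = 1.46²·15202/375 = 86.412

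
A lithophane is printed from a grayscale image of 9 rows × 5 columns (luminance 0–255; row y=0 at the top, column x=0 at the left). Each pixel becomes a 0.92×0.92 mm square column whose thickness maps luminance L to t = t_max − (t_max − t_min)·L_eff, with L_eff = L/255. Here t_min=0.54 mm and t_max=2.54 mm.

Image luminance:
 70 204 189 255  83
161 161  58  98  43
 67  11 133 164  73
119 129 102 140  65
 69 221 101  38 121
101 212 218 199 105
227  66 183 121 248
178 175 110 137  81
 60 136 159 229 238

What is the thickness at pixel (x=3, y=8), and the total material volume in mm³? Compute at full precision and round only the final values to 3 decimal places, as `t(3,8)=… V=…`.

span = t_max - t_min = 2.54 - 0.54 = 2.000
L(3,8) = 229, L_eff = 229/255 = 0.898039
t(3,8) = 2.54 - 2.000·0.898039 = 0.744
Σt over all 9·5 pixels = 34061/510 ≈ 66.7862745
V = pitch²·Σt = 0.92²·34061/510 = 56.528

t(3,8)=0.744 V=56.528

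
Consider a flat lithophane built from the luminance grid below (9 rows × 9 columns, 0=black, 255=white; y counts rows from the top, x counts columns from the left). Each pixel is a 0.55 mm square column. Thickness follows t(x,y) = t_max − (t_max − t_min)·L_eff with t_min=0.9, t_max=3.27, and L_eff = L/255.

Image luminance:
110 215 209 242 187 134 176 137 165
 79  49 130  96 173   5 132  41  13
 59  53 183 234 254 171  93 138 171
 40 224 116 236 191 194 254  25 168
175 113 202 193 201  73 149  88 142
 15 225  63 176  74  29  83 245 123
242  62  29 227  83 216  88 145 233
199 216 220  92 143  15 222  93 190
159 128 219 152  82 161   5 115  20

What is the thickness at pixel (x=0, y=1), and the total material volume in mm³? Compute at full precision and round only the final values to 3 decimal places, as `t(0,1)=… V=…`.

t(0,1)=2.536 V=48.573

span = t_max - t_min = 3.27 - 0.9 = 2.370
L(0,1) = 79, L_eff = 79/255 = 0.309804
t(0,1) = 3.27 - 2.370·0.309804 = 2.536
Σt over all 9·9 pixels = 1364857/8500 ≈ 160.5714118
V = pitch²·Σt = 0.55²·1364857/8500 = 48.573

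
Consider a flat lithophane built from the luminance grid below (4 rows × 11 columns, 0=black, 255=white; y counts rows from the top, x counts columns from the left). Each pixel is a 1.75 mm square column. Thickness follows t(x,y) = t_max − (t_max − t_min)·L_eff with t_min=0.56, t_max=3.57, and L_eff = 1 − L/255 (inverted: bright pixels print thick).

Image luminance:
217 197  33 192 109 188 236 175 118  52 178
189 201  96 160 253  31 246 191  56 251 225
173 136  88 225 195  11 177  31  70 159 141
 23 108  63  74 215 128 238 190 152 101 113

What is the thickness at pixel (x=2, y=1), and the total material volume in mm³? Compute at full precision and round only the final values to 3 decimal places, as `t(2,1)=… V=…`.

t(2,1)=1.693 V=306.998

span = t_max - t_min = 3.57 - 0.56 = 3.010
L(2,1) = 96, L_eff = 1 - 96/255 = 0.623529 (inverted)
t(2,1) = 3.57 - 3.010·0.623529 = 1.693
Σt over all 4·11 pixels = 34083/340 ≈ 100.2441176
V = pitch²·Σt = 1.75²·34083/340 = 306.998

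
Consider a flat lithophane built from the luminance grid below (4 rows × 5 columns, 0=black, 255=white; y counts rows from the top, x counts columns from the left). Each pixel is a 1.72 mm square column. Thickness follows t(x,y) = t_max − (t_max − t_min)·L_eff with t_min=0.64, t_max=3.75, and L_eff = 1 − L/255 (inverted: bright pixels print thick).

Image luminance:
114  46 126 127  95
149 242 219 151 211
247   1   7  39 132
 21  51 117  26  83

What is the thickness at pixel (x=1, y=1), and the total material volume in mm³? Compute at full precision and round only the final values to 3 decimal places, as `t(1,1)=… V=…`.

t(1,1)=3.591 V=117.390

span = t_max - t_min = 3.75 - 0.64 = 3.110
L(1,1) = 242, L_eff = 1 - 242/255 = 0.050980 (inverted)
t(1,1) = 3.75 - 3.110·0.050980 = 3.591
Σt over all 4·5 pixels = 252961/6375 ≈ 39.6801569
V = pitch²·Σt = 1.72²·252961/6375 = 117.390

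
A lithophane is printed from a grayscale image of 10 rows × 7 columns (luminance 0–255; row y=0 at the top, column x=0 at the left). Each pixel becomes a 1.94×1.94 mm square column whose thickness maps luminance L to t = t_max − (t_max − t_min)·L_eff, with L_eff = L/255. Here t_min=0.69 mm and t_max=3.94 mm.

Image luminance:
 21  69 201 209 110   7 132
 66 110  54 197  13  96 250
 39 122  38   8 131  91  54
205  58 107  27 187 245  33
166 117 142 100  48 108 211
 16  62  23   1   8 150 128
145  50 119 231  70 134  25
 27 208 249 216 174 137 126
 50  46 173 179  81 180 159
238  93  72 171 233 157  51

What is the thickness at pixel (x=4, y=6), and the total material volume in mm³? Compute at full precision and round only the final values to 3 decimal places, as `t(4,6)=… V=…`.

t(4,6)=3.048 V=656.468

span = t_max - t_min = 3.94 - 0.69 = 3.250
L(4,6) = 70, L_eff = 70/255 = 0.274510
t(4,6) = 3.94 - 3.250·0.274510 = 3.048
Σt over all 10·7 pixels = 88957/510 ≈ 174.4254902
V = pitch²·Σt = 1.94²·88957/510 = 656.468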